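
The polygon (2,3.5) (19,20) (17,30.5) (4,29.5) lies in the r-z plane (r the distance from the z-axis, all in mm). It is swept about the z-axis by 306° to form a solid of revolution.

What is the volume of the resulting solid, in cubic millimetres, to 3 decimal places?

Profile (r,z), 4 vertices: (2,3.5) (19,20) (17,30.5) (4,29.5)
edge 0: (2,3.5)→(19,20)  cross = 2·20 − 19·3.5 = -26.5000; (r_i+r_j)·cross = 21·-26.5000 = -556.5000
edge 1: (19,20)→(17,30.5)  cross = 19·30.5 − 17·20 = 239.5000; (r_i+r_j)·cross = 36·239.5000 = 8622.0000
edge 2: (17,30.5)→(4,29.5)  cross = 17·29.5 − 4·30.5 = 379.5000; (r_i+r_j)·cross = 21·379.5000 = 7969.5000
edge 3: (4,29.5)→(2,3.5)  cross = 4·3.5 − 2·29.5 = -45.0000; (r_i+r_j)·cross = 6·-45.0000 = -270.0000
Σcross = 547.5000 → A = |Σcross|/2 = 273.7500 mm²
Σ(r_i+r_j)·cross = 15765.0000 → first moment M = |Σ|/6 = 2627.5000
R_c = M/A = 2627.5000/273.7500 = 9.5982 mm
θ = 306° = 5.340708 rad
V = θ·R_c·A = 5.340708·9.5982·273.7500 = 14032.709 mm³

Volume = 14032.709 mm³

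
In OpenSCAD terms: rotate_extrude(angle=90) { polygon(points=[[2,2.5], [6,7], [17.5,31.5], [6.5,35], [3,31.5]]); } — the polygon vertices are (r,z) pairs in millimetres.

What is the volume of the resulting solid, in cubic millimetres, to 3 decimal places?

Volume = 3144.440 mm³

Profile (r,z), 5 vertices: (2,2.5) (6,7) (17.5,31.5) (6.5,35) (3,31.5)
edge 0: (2,2.5)→(6,7)  cross = 2·7 − 6·2.5 = -1.0000; (r_i+r_j)·cross = 8·-1.0000 = -8.0000
edge 1: (6,7)→(17.5,31.5)  cross = 6·31.5 − 17.5·7 = 66.5000; (r_i+r_j)·cross = 23.5·66.5000 = 1562.7500
edge 2: (17.5,31.5)→(6.5,35)  cross = 17.5·35 − 6.5·31.5 = 407.7500; (r_i+r_j)·cross = 24·407.7500 = 9786.0000
edge 3: (6.5,35)→(3,31.5)  cross = 6.5·31.5 − 3·35 = 99.7500; (r_i+r_j)·cross = 9.5·99.7500 = 947.6250
edge 4: (3,31.5)→(2,2.5)  cross = 3·2.5 − 2·31.5 = -55.5000; (r_i+r_j)·cross = 5·-55.5000 = -277.5000
Σcross = 517.5000 → A = |Σcross|/2 = 258.7500 mm²
Σ(r_i+r_j)·cross = 12010.8750 → first moment M = |Σ|/6 = 2001.8125
R_c = M/A = 2001.8125/258.7500 = 7.7365 mm
θ = 90° = 1.570796 rad
V = θ·R_c·A = 1.570796·7.7365·258.7500 = 3144.440 mm³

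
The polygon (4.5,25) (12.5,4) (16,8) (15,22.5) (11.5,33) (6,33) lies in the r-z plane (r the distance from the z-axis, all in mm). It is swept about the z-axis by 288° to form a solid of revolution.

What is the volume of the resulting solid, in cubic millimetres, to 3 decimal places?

Profile (r,z), 6 vertices: (4.5,25) (12.5,4) (16,8) (15,22.5) (11.5,33) (6,33)
edge 0: (4.5,25)→(12.5,4)  cross = 4.5·4 − 12.5·25 = -294.5000; (r_i+r_j)·cross = 17·-294.5000 = -5006.5000
edge 1: (12.5,4)→(16,8)  cross = 12.5·8 − 16·4 = 36.0000; (r_i+r_j)·cross = 28.5·36.0000 = 1026.0000
edge 2: (16,8)→(15,22.5)  cross = 16·22.5 − 15·8 = 240.0000; (r_i+r_j)·cross = 31·240.0000 = 7440.0000
edge 3: (15,22.5)→(11.5,33)  cross = 15·33 − 11.5·22.5 = 236.2500; (r_i+r_j)·cross = 26.5·236.2500 = 6260.6250
edge 4: (11.5,33)→(6,33)  cross = 11.5·33 − 6·33 = 181.5000; (r_i+r_j)·cross = 17.5·181.5000 = 3176.2500
edge 5: (6,33)→(4.5,25)  cross = 6·25 − 4.5·33 = 1.5000; (r_i+r_j)·cross = 10.5·1.5000 = 15.7500
Σcross = 400.7500 → A = |Σcross|/2 = 200.3750 mm²
Σ(r_i+r_j)·cross = 12912.1250 → first moment M = |Σ|/6 = 2152.0208
R_c = M/A = 2152.0208/200.3750 = 10.7400 mm
θ = 288° = 5.026548 rad
V = θ·R_c·A = 5.026548·10.7400·200.3750 = 10817.237 mm³

Volume = 10817.237 mm³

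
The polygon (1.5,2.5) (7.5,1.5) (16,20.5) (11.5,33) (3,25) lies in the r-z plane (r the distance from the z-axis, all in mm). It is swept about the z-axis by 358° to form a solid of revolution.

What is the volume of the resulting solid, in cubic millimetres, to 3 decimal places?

Profile (r,z), 5 vertices: (1.5,2.5) (7.5,1.5) (16,20.5) (11.5,33) (3,25)
edge 0: (1.5,2.5)→(7.5,1.5)  cross = 1.5·1.5 − 7.5·2.5 = -16.5000; (r_i+r_j)·cross = 9·-16.5000 = -148.5000
edge 1: (7.5,1.5)→(16,20.5)  cross = 7.5·20.5 − 16·1.5 = 129.7500; (r_i+r_j)·cross = 23.5·129.7500 = 3049.1250
edge 2: (16,20.5)→(11.5,33)  cross = 16·33 − 11.5·20.5 = 292.2500; (r_i+r_j)·cross = 27.5·292.2500 = 8036.8750
edge 3: (11.5,33)→(3,25)  cross = 11.5·25 − 3·33 = 188.5000; (r_i+r_j)·cross = 14.5·188.5000 = 2733.2500
edge 4: (3,25)→(1.5,2.5)  cross = 3·2.5 − 1.5·25 = -30.0000; (r_i+r_j)·cross = 4.5·-30.0000 = -135.0000
Σcross = 564.0000 → A = |Σcross|/2 = 282.0000 mm²
Σ(r_i+r_j)·cross = 13535.7500 → first moment M = |Σ|/6 = 2255.9583
R_c = M/A = 2255.9583/282.0000 = 7.9999 mm
θ = 358° = 6.248279 rad
V = θ·R_c·A = 6.248279·7.9999·282.0000 = 14095.856 mm³

Volume = 14095.856 mm³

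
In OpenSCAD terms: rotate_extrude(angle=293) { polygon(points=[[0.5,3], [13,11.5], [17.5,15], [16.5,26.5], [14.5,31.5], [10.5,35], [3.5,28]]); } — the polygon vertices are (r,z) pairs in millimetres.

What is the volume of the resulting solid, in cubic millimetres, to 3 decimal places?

Volume = 15102.160 mm³

Profile (r,z), 7 vertices: (0.5,3) (13,11.5) (17.5,15) (16.5,26.5) (14.5,31.5) (10.5,35) (3.5,28)
edge 0: (0.5,3)→(13,11.5)  cross = 0.5·11.5 − 13·3 = -33.2500; (r_i+r_j)·cross = 13.5·-33.2500 = -448.8750
edge 1: (13,11.5)→(17.5,15)  cross = 13·15 − 17.5·11.5 = -6.2500; (r_i+r_j)·cross = 30.5·-6.2500 = -190.6250
edge 2: (17.5,15)→(16.5,26.5)  cross = 17.5·26.5 − 16.5·15 = 216.2500; (r_i+r_j)·cross = 34·216.2500 = 7352.5000
edge 3: (16.5,26.5)→(14.5,31.5)  cross = 16.5·31.5 − 14.5·26.5 = 135.5000; (r_i+r_j)·cross = 31·135.5000 = 4200.5000
edge 4: (14.5,31.5)→(10.5,35)  cross = 14.5·35 − 10.5·31.5 = 176.7500; (r_i+r_j)·cross = 25·176.7500 = 4418.7500
edge 5: (10.5,35)→(3.5,28)  cross = 10.5·28 − 3.5·35 = 171.5000; (r_i+r_j)·cross = 14·171.5000 = 2401.0000
edge 6: (3.5,28)→(0.5,3)  cross = 3.5·3 − 0.5·28 = -3.5000; (r_i+r_j)·cross = 4·-3.5000 = -14.0000
Σcross = 657.0000 → A = |Σcross|/2 = 328.5000 mm²
Σ(r_i+r_j)·cross = 17719.2500 → first moment M = |Σ|/6 = 2953.2083
R_c = M/A = 2953.2083/328.5000 = 8.9900 mm
θ = 293° = 5.113815 rad
V = θ·R_c·A = 5.113815·8.9900·328.5000 = 15102.160 mm³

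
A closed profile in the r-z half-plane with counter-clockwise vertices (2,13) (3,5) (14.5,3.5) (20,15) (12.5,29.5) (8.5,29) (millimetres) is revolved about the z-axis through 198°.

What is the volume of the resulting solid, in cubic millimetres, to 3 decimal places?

Volume = 11425.868 mm³

Profile (r,z), 6 vertices: (2,13) (3,5) (14.5,3.5) (20,15) (12.5,29.5) (8.5,29)
edge 0: (2,13)→(3,5)  cross = 2·5 − 3·13 = -29.0000; (r_i+r_j)·cross = 5·-29.0000 = -145.0000
edge 1: (3,5)→(14.5,3.5)  cross = 3·3.5 − 14.5·5 = -62.0000; (r_i+r_j)·cross = 17.5·-62.0000 = -1085.0000
edge 2: (14.5,3.5)→(20,15)  cross = 14.5·15 − 20·3.5 = 147.5000; (r_i+r_j)·cross = 34.5·147.5000 = 5088.7500
edge 3: (20,15)→(12.5,29.5)  cross = 20·29.5 − 12.5·15 = 402.5000; (r_i+r_j)·cross = 32.5·402.5000 = 13081.2500
edge 4: (12.5,29.5)→(8.5,29)  cross = 12.5·29 − 8.5·29.5 = 111.7500; (r_i+r_j)·cross = 21·111.7500 = 2346.7500
edge 5: (8.5,29)→(2,13)  cross = 8.5·13 − 2·29 = 52.5000; (r_i+r_j)·cross = 10.5·52.5000 = 551.2500
Σcross = 623.2500 → A = |Σcross|/2 = 311.6250 mm²
Σ(r_i+r_j)·cross = 19838.0000 → first moment M = |Σ|/6 = 3306.3333
R_c = M/A = 3306.3333/311.6250 = 10.6100 mm
θ = 198° = 3.455752 rad
V = θ·R_c·A = 3.455752·10.6100·311.6250 = 11425.868 mm³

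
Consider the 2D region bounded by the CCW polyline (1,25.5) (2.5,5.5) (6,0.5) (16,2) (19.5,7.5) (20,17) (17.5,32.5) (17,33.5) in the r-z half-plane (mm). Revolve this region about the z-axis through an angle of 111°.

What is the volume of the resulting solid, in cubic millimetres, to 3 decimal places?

Profile (r,z), 8 vertices: (1,25.5) (2.5,5.5) (6,0.5) (16,2) (19.5,7.5) (20,17) (17.5,32.5) (17,33.5)
edge 0: (1,25.5)→(2.5,5.5)  cross = 1·5.5 − 2.5·25.5 = -58.2500; (r_i+r_j)·cross = 3.5·-58.2500 = -203.8750
edge 1: (2.5,5.5)→(6,0.5)  cross = 2.5·0.5 − 6·5.5 = -31.7500; (r_i+r_j)·cross = 8.5·-31.7500 = -269.8750
edge 2: (6,0.5)→(16,2)  cross = 6·2 − 16·0.5 = 4.0000; (r_i+r_j)·cross = 22·4.0000 = 88.0000
edge 3: (16,2)→(19.5,7.5)  cross = 16·7.5 − 19.5·2 = 81.0000; (r_i+r_j)·cross = 35.5·81.0000 = 2875.5000
edge 4: (19.5,7.5)→(20,17)  cross = 19.5·17 − 20·7.5 = 181.5000; (r_i+r_j)·cross = 39.5·181.5000 = 7169.2500
edge 5: (20,17)→(17.5,32.5)  cross = 20·32.5 − 17.5·17 = 352.5000; (r_i+r_j)·cross = 37.5·352.5000 = 13218.7500
edge 6: (17.5,32.5)→(17,33.5)  cross = 17.5·33.5 − 17·32.5 = 33.7500; (r_i+r_j)·cross = 34.5·33.7500 = 1164.3750
edge 7: (17,33.5)→(1,25.5)  cross = 17·25.5 − 1·33.5 = 400.0000; (r_i+r_j)·cross = 18·400.0000 = 7200.0000
Σcross = 962.7500 → A = |Σcross|/2 = 481.3750 mm²
Σ(r_i+r_j)·cross = 31242.1250 → first moment M = |Σ|/6 = 5207.0208
R_c = M/A = 5207.0208/481.3750 = 10.8170 mm
θ = 111° = 1.937315 rad
V = θ·R_c·A = 1.937315·10.8170·481.3750 = 10087.642 mm³

Volume = 10087.642 mm³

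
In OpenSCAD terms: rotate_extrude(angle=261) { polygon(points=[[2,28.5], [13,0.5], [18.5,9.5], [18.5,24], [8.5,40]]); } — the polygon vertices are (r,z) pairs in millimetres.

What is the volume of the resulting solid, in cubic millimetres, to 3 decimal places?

Profile (r,z), 5 vertices: (2,28.5) (13,0.5) (18.5,9.5) (18.5,24) (8.5,40)
edge 0: (2,28.5)→(13,0.5)  cross = 2·0.5 − 13·28.5 = -369.5000; (r_i+r_j)·cross = 15·-369.5000 = -5542.5000
edge 1: (13,0.5)→(18.5,9.5)  cross = 13·9.5 − 18.5·0.5 = 114.2500; (r_i+r_j)·cross = 31.5·114.2500 = 3598.8750
edge 2: (18.5,9.5)→(18.5,24)  cross = 18.5·24 − 18.5·9.5 = 268.2500; (r_i+r_j)·cross = 37·268.2500 = 9925.2500
edge 3: (18.5,24)→(8.5,40)  cross = 18.5·40 − 8.5·24 = 536.0000; (r_i+r_j)·cross = 27·536.0000 = 14472.0000
edge 4: (8.5,40)→(2,28.5)  cross = 8.5·28.5 − 2·40 = 162.2500; (r_i+r_j)·cross = 10.5·162.2500 = 1703.6250
Σcross = 711.2500 → A = |Σcross|/2 = 355.6250 mm²
Σ(r_i+r_j)·cross = 24157.2500 → first moment M = |Σ|/6 = 4026.2083
R_c = M/A = 4026.2083/355.6250 = 11.3215 mm
θ = 261° = 4.555309 rad
V = θ·R_c·A = 4.555309·11.3215·355.6250 = 18340.624 mm³

Volume = 18340.624 mm³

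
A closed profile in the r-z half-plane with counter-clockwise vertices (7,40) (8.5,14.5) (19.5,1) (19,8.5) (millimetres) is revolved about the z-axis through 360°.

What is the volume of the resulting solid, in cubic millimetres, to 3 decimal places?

Profile (r,z), 4 vertices: (7,40) (8.5,14.5) (19.5,1) (19,8.5)
edge 0: (7,40)→(8.5,14.5)  cross = 7·14.5 − 8.5·40 = -238.5000; (r_i+r_j)·cross = 15.5·-238.5000 = -3696.7500
edge 1: (8.5,14.5)→(19.5,1)  cross = 8.5·1 − 19.5·14.5 = -274.2500; (r_i+r_j)·cross = 28·-274.2500 = -7679.0000
edge 2: (19.5,1)→(19,8.5)  cross = 19.5·8.5 − 19·1 = 146.7500; (r_i+r_j)·cross = 38.5·146.7500 = 5649.8750
edge 3: (19,8.5)→(7,40)  cross = 19·40 − 7·8.5 = 700.5000; (r_i+r_j)·cross = 26·700.5000 = 18213.0000
Σcross = 334.5000 → A = |Σcross|/2 = 167.2500 mm²
Σ(r_i+r_j)·cross = 12487.1250 → first moment M = |Σ|/6 = 2081.1875
R_c = M/A = 2081.1875/167.2500 = 12.4436 mm
θ = 360° = 6.283185 rad
V = θ·R_c·A = 6.283185·12.4436·167.2500 = 13076.487 mm³

Volume = 13076.487 mm³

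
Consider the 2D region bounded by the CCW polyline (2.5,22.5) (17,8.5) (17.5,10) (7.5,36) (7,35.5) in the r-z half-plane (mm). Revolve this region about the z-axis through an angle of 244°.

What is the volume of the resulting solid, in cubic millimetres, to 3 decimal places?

Profile (r,z), 5 vertices: (2.5,22.5) (17,8.5) (17.5,10) (7.5,36) (7,35.5)
edge 0: (2.5,22.5)→(17,8.5)  cross = 2.5·8.5 − 17·22.5 = -361.2500; (r_i+r_j)·cross = 19.5·-361.2500 = -7044.3750
edge 1: (17,8.5)→(17.5,10)  cross = 17·10 − 17.5·8.5 = 21.2500; (r_i+r_j)·cross = 34.5·21.2500 = 733.1250
edge 2: (17.5,10)→(7.5,36)  cross = 17.5·36 − 7.5·10 = 555.0000; (r_i+r_j)·cross = 25·555.0000 = 13875.0000
edge 3: (7.5,36)→(7,35.5)  cross = 7.5·35.5 − 7·36 = 14.2500; (r_i+r_j)·cross = 14.5·14.2500 = 206.6250
edge 4: (7,35.5)→(2.5,22.5)  cross = 7·22.5 − 2.5·35.5 = 68.7500; (r_i+r_j)·cross = 9.5·68.7500 = 653.1250
Σcross = 298.0000 → A = |Σcross|/2 = 149.0000 mm²
Σ(r_i+r_j)·cross = 8423.5000 → first moment M = |Σ|/6 = 1403.9167
R_c = M/A = 1403.9167/149.0000 = 9.4223 mm
θ = 244° = 4.258603 rad
V = θ·R_c·A = 4.258603·9.4223·149.0000 = 5978.724 mm³

Volume = 5978.724 mm³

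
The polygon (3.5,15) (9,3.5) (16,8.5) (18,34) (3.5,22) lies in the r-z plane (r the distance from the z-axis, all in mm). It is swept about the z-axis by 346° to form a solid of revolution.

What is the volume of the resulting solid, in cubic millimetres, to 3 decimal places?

Profile (r,z), 5 vertices: (3.5,15) (9,3.5) (16,8.5) (18,34) (3.5,22)
edge 0: (3.5,15)→(9,3.5)  cross = 3.5·3.5 − 9·15 = -122.7500; (r_i+r_j)·cross = 12.5·-122.7500 = -1534.3750
edge 1: (9,3.5)→(16,8.5)  cross = 9·8.5 − 16·3.5 = 20.5000; (r_i+r_j)·cross = 25·20.5000 = 512.5000
edge 2: (16,8.5)→(18,34)  cross = 16·34 − 18·8.5 = 391.0000; (r_i+r_j)·cross = 34·391.0000 = 13294.0000
edge 3: (18,34)→(3.5,22)  cross = 18·22 − 3.5·34 = 277.0000; (r_i+r_j)·cross = 21.5·277.0000 = 5955.5000
edge 4: (3.5,22)→(3.5,15)  cross = 3.5·15 − 3.5·22 = -24.5000; (r_i+r_j)·cross = 7·-24.5000 = -171.5000
Σcross = 541.2500 → A = |Σcross|/2 = 270.6250 mm²
Σ(r_i+r_j)·cross = 18056.1250 → first moment M = |Σ|/6 = 3009.3542
R_c = M/A = 3009.3542/270.6250 = 11.1200 mm
θ = 346° = 6.038839 rad
V = θ·R_c·A = 6.038839·11.1200·270.6250 = 18173.006 mm³

Volume = 18173.006 mm³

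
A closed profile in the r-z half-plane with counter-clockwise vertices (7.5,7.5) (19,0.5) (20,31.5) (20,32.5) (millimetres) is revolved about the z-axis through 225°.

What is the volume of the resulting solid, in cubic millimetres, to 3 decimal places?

Profile (r,z), 4 vertices: (7.5,7.5) (19,0.5) (20,31.5) (20,32.5)
edge 0: (7.5,7.5)→(19,0.5)  cross = 7.5·0.5 − 19·7.5 = -138.7500; (r_i+r_j)·cross = 26.5·-138.7500 = -3676.8750
edge 1: (19,0.5)→(20,31.5)  cross = 19·31.5 − 20·0.5 = 588.5000; (r_i+r_j)·cross = 39·588.5000 = 22951.5000
edge 2: (20,31.5)→(20,32.5)  cross = 20·32.5 − 20·31.5 = 20.0000; (r_i+r_j)·cross = 40·20.0000 = 800.0000
edge 3: (20,32.5)→(7.5,7.5)  cross = 20·7.5 − 7.5·32.5 = -93.7500; (r_i+r_j)·cross = 27.5·-93.7500 = -2578.1250
Σcross = 376.0000 → A = |Σcross|/2 = 188.0000 mm²
Σ(r_i+r_j)·cross = 17496.5000 → first moment M = |Σ|/6 = 2916.0833
R_c = M/A = 2916.0833/188.0000 = 15.5111 mm
θ = 225° = 3.926991 rad
V = θ·R_c·A = 3.926991·15.5111·188.0000 = 11451.432 mm³

Volume = 11451.432 mm³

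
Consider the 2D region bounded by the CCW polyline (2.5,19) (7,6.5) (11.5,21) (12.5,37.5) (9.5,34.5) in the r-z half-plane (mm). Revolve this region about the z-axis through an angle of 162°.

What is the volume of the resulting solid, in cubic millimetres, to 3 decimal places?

Profile (r,z), 5 vertices: (2.5,19) (7,6.5) (11.5,21) (12.5,37.5) (9.5,34.5)
edge 0: (2.5,19)→(7,6.5)  cross = 2.5·6.5 − 7·19 = -116.7500; (r_i+r_j)·cross = 9.5·-116.7500 = -1109.1250
edge 1: (7,6.5)→(11.5,21)  cross = 7·21 − 11.5·6.5 = 72.2500; (r_i+r_j)·cross = 18.5·72.2500 = 1336.6250
edge 2: (11.5,21)→(12.5,37.5)  cross = 11.5·37.5 − 12.5·21 = 168.7500; (r_i+r_j)·cross = 24·168.7500 = 4050.0000
edge 3: (12.5,37.5)→(9.5,34.5)  cross = 12.5·34.5 − 9.5·37.5 = 75.0000; (r_i+r_j)·cross = 22·75.0000 = 1650.0000
edge 4: (9.5,34.5)→(2.5,19)  cross = 9.5·19 − 2.5·34.5 = 94.2500; (r_i+r_j)·cross = 12·94.2500 = 1131.0000
Σcross = 293.5000 → A = |Σcross|/2 = 146.7500 mm²
Σ(r_i+r_j)·cross = 7058.5000 → first moment M = |Σ|/6 = 1176.4167
R_c = M/A = 1176.4167/146.7500 = 8.0165 mm
θ = 162° = 2.827433 rad
V = θ·R_c·A = 2.827433·8.0165·146.7500 = 3326.240 mm³

Volume = 3326.240 mm³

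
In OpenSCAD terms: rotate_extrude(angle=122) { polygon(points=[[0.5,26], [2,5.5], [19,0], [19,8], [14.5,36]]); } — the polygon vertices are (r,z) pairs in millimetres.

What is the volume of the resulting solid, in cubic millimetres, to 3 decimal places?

Volume = 9891.094 mm³

Profile (r,z), 5 vertices: (0.5,26) (2,5.5) (19,0) (19,8) (14.5,36)
edge 0: (0.5,26)→(2,5.5)  cross = 0.5·5.5 − 2·26 = -49.2500; (r_i+r_j)·cross = 2.5·-49.2500 = -123.1250
edge 1: (2,5.5)→(19,0)  cross = 2·0 − 19·5.5 = -104.5000; (r_i+r_j)·cross = 21·-104.5000 = -2194.5000
edge 2: (19,0)→(19,8)  cross = 19·8 − 19·0 = 152.0000; (r_i+r_j)·cross = 38·152.0000 = 5776.0000
edge 3: (19,8)→(14.5,36)  cross = 19·36 − 14.5·8 = 568.0000; (r_i+r_j)·cross = 33.5·568.0000 = 19028.0000
edge 4: (14.5,36)→(0.5,26)  cross = 14.5·26 − 0.5·36 = 359.0000; (r_i+r_j)·cross = 15·359.0000 = 5385.0000
Σcross = 925.2500 → A = |Σcross|/2 = 462.6250 mm²
Σ(r_i+r_j)·cross = 27871.3750 → first moment M = |Σ|/6 = 4645.2292
R_c = M/A = 4645.2292/462.6250 = 10.0410 mm
θ = 122° = 2.129302 rad
V = θ·R_c·A = 2.129302·10.0410·462.6250 = 9891.094 mm³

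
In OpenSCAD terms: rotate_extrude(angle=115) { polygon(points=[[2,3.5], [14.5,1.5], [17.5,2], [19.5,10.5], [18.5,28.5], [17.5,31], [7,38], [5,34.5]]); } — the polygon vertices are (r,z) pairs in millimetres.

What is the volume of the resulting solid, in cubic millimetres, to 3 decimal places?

Profile (r,z), 8 vertices: (2,3.5) (14.5,1.5) (17.5,2) (19.5,10.5) (18.5,28.5) (17.5,31) (7,38) (5,34.5)
edge 0: (2,3.5)→(14.5,1.5)  cross = 2·1.5 − 14.5·3.5 = -47.7500; (r_i+r_j)·cross = 16.5·-47.7500 = -787.8750
edge 1: (14.5,1.5)→(17.5,2)  cross = 14.5·2 − 17.5·1.5 = 2.7500; (r_i+r_j)·cross = 32·2.7500 = 88.0000
edge 2: (17.5,2)→(19.5,10.5)  cross = 17.5·10.5 − 19.5·2 = 144.7500; (r_i+r_j)·cross = 37·144.7500 = 5355.7500
edge 3: (19.5,10.5)→(18.5,28.5)  cross = 19.5·28.5 − 18.5·10.5 = 361.5000; (r_i+r_j)·cross = 38·361.5000 = 13737.0000
edge 4: (18.5,28.5)→(17.5,31)  cross = 18.5·31 − 17.5·28.5 = 74.7500; (r_i+r_j)·cross = 36·74.7500 = 2691.0000
edge 5: (17.5,31)→(7,38)  cross = 17.5·38 − 7·31 = 448.0000; (r_i+r_j)·cross = 24.5·448.0000 = 10976.0000
edge 6: (7,38)→(5,34.5)  cross = 7·34.5 − 5·38 = 51.5000; (r_i+r_j)·cross = 12·51.5000 = 618.0000
edge 7: (5,34.5)→(2,3.5)  cross = 5·3.5 − 2·34.5 = -51.5000; (r_i+r_j)·cross = 7·-51.5000 = -360.5000
Σcross = 984.0000 → A = |Σcross|/2 = 492.0000 mm²
Σ(r_i+r_j)·cross = 32317.3750 → first moment M = |Σ|/6 = 5386.2292
R_c = M/A = 5386.2292/492.0000 = 10.9476 mm
θ = 115° = 2.007129 rad
V = θ·R_c·A = 2.007129·10.9476·492.0000 = 10810.855 mm³

Volume = 10810.855 mm³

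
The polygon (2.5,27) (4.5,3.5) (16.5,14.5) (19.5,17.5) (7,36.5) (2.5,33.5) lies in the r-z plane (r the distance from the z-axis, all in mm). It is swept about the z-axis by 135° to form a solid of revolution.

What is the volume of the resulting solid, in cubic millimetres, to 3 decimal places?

Volume = 6471.288 mm³

Profile (r,z), 6 vertices: (2.5,27) (4.5,3.5) (16.5,14.5) (19.5,17.5) (7,36.5) (2.5,33.5)
edge 0: (2.5,27)→(4.5,3.5)  cross = 2.5·3.5 − 4.5·27 = -112.7500; (r_i+r_j)·cross = 7·-112.7500 = -789.2500
edge 1: (4.5,3.5)→(16.5,14.5)  cross = 4.5·14.5 − 16.5·3.5 = 7.5000; (r_i+r_j)·cross = 21·7.5000 = 157.5000
edge 2: (16.5,14.5)→(19.5,17.5)  cross = 16.5·17.5 − 19.5·14.5 = 6.0000; (r_i+r_j)·cross = 36·6.0000 = 216.0000
edge 3: (19.5,17.5)→(7,36.5)  cross = 19.5·36.5 − 7·17.5 = 589.2500; (r_i+r_j)·cross = 26.5·589.2500 = 15615.1250
edge 4: (7,36.5)→(2.5,33.5)  cross = 7·33.5 − 2.5·36.5 = 143.2500; (r_i+r_j)·cross = 9.5·143.2500 = 1360.8750
edge 5: (2.5,33.5)→(2.5,27)  cross = 2.5·27 − 2.5·33.5 = -16.2500; (r_i+r_j)·cross = 5·-16.2500 = -81.2500
Σcross = 617.0000 → A = |Σcross|/2 = 308.5000 mm²
Σ(r_i+r_j)·cross = 16479.0000 → first moment M = |Σ|/6 = 2746.5000
R_c = M/A = 2746.5000/308.5000 = 8.9028 mm
θ = 135° = 2.356194 rad
V = θ·R_c·A = 2.356194·8.9028·308.5000 = 6471.288 mm³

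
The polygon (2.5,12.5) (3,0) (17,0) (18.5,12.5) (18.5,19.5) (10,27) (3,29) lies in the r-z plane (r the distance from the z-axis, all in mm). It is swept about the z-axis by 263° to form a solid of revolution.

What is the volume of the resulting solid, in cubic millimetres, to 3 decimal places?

Volume = 17849.628 mm³

Profile (r,z), 7 vertices: (2.5,12.5) (3,0) (17,0) (18.5,12.5) (18.5,19.5) (10,27) (3,29)
edge 0: (2.5,12.5)→(3,0)  cross = 2.5·0 − 3·12.5 = -37.5000; (r_i+r_j)·cross = 5.5·-37.5000 = -206.2500
edge 1: (3,0)→(17,0)  cross = 3·0 − 17·0 = 0.0000; (r_i+r_j)·cross = 20·0.0000 = 0.0000
edge 2: (17,0)→(18.5,12.5)  cross = 17·12.5 − 18.5·0 = 212.5000; (r_i+r_j)·cross = 35.5·212.5000 = 7543.7500
edge 3: (18.5,12.5)→(18.5,19.5)  cross = 18.5·19.5 − 18.5·12.5 = 129.5000; (r_i+r_j)·cross = 37·129.5000 = 4791.5000
edge 4: (18.5,19.5)→(10,27)  cross = 18.5·27 − 10·19.5 = 304.5000; (r_i+r_j)·cross = 28.5·304.5000 = 8678.2500
edge 5: (10,27)→(3,29)  cross = 10·29 − 3·27 = 209.0000; (r_i+r_j)·cross = 13·209.0000 = 2717.0000
edge 6: (3,29)→(2.5,12.5)  cross = 3·12.5 − 2.5·29 = -35.0000; (r_i+r_j)·cross = 5.5·-35.0000 = -192.5000
Σcross = 783.0000 → A = |Σcross|/2 = 391.5000 mm²
Σ(r_i+r_j)·cross = 23331.7500 → first moment M = |Σ|/6 = 3888.6250
R_c = M/A = 3888.6250/391.5000 = 9.9326 mm
θ = 263° = 4.590216 rad
V = θ·R_c·A = 4.590216·9.9326·391.5000 = 17849.628 mm³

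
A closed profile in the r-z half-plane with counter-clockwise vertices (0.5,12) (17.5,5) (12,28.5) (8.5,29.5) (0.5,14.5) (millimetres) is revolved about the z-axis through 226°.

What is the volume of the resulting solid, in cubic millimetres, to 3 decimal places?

Volume = 8200.664 mm³

Profile (r,z), 5 vertices: (0.5,12) (17.5,5) (12,28.5) (8.5,29.5) (0.5,14.5)
edge 0: (0.5,12)→(17.5,5)  cross = 0.5·5 − 17.5·12 = -207.5000; (r_i+r_j)·cross = 18·-207.5000 = -3735.0000
edge 1: (17.5,5)→(12,28.5)  cross = 17.5·28.5 − 12·5 = 438.7500; (r_i+r_j)·cross = 29.5·438.7500 = 12943.1250
edge 2: (12,28.5)→(8.5,29.5)  cross = 12·29.5 − 8.5·28.5 = 111.7500; (r_i+r_j)·cross = 20.5·111.7500 = 2290.8750
edge 3: (8.5,29.5)→(0.5,14.5)  cross = 8.5·14.5 − 0.5·29.5 = 108.5000; (r_i+r_j)·cross = 9·108.5000 = 976.5000
edge 4: (0.5,14.5)→(0.5,12)  cross = 0.5·12 − 0.5·14.5 = -1.2500; (r_i+r_j)·cross = 1·-1.2500 = -1.2500
Σcross = 450.2500 → A = |Σcross|/2 = 225.1250 mm²
Σ(r_i+r_j)·cross = 12474.2500 → first moment M = |Σ|/6 = 2079.0417
R_c = M/A = 2079.0417/225.1250 = 9.2351 mm
θ = 226° = 3.944444 rad
V = θ·R_c·A = 3.944444·9.2351·225.1250 = 8200.664 mm³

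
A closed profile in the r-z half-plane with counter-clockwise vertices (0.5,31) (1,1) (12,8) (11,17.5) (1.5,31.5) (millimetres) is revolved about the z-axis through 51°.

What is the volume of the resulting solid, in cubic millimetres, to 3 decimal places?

Volume = 1004.776 mm³

Profile (r,z), 5 vertices: (0.5,31) (1,1) (12,8) (11,17.5) (1.5,31.5)
edge 0: (0.5,31)→(1,1)  cross = 0.5·1 − 1·31 = -30.5000; (r_i+r_j)·cross = 1.5·-30.5000 = -45.7500
edge 1: (1,1)→(12,8)  cross = 1·8 − 12·1 = -4.0000; (r_i+r_j)·cross = 13·-4.0000 = -52.0000
edge 2: (12,8)→(11,17.5)  cross = 12·17.5 − 11·8 = 122.0000; (r_i+r_j)·cross = 23·122.0000 = 2806.0000
edge 3: (11,17.5)→(1.5,31.5)  cross = 11·31.5 − 1.5·17.5 = 320.2500; (r_i+r_j)·cross = 12.5·320.2500 = 4003.1250
edge 4: (1.5,31.5)→(0.5,31)  cross = 1.5·31 − 0.5·31.5 = 30.7500; (r_i+r_j)·cross = 2·30.7500 = 61.5000
Σcross = 438.5000 → A = |Σcross|/2 = 219.2500 mm²
Σ(r_i+r_j)·cross = 6772.8750 → first moment M = |Σ|/6 = 1128.8125
R_c = M/A = 1128.8125/219.2500 = 5.1485 mm
θ = 51° = 0.890118 rad
V = θ·R_c·A = 0.890118·5.1485·219.2500 = 1004.776 mm³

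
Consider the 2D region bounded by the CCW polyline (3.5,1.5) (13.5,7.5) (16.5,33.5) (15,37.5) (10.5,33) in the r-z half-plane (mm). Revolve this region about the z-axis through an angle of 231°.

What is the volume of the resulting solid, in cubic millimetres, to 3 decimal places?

Volume = 9947.742 mm³

Profile (r,z), 5 vertices: (3.5,1.5) (13.5,7.5) (16.5,33.5) (15,37.5) (10.5,33)
edge 0: (3.5,1.5)→(13.5,7.5)  cross = 3.5·7.5 − 13.5·1.5 = 6.0000; (r_i+r_j)·cross = 17·6.0000 = 102.0000
edge 1: (13.5,7.5)→(16.5,33.5)  cross = 13.5·33.5 − 16.5·7.5 = 328.5000; (r_i+r_j)·cross = 30·328.5000 = 9855.0000
edge 2: (16.5,33.5)→(15,37.5)  cross = 16.5·37.5 − 15·33.5 = 116.2500; (r_i+r_j)·cross = 31.5·116.2500 = 3661.8750
edge 3: (15,37.5)→(10.5,33)  cross = 15·33 − 10.5·37.5 = 101.2500; (r_i+r_j)·cross = 25.5·101.2500 = 2581.8750
edge 4: (10.5,33)→(3.5,1.5)  cross = 10.5·1.5 − 3.5·33 = -99.7500; (r_i+r_j)·cross = 14·-99.7500 = -1396.5000
Σcross = 452.2500 → A = |Σcross|/2 = 226.1250 mm²
Σ(r_i+r_j)·cross = 14804.2500 → first moment M = |Σ|/6 = 2467.3750
R_c = M/A = 2467.3750/226.1250 = 10.9116 mm
θ = 231° = 4.031711 rad
V = θ·R_c·A = 4.031711·10.9116·226.1250 = 9947.742 mm³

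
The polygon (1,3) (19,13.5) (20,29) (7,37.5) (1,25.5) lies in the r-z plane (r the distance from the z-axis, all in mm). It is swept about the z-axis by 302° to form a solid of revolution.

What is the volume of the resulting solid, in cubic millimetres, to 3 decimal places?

Profile (r,z), 5 vertices: (1,3) (19,13.5) (20,29) (7,37.5) (1,25.5)
edge 0: (1,3)→(19,13.5)  cross = 1·13.5 − 19·3 = -43.5000; (r_i+r_j)·cross = 20·-43.5000 = -870.0000
edge 1: (19,13.5)→(20,29)  cross = 19·29 − 20·13.5 = 281.0000; (r_i+r_j)·cross = 39·281.0000 = 10959.0000
edge 2: (20,29)→(7,37.5)  cross = 20·37.5 − 7·29 = 547.0000; (r_i+r_j)·cross = 27·547.0000 = 14769.0000
edge 3: (7,37.5)→(1,25.5)  cross = 7·25.5 − 1·37.5 = 141.0000; (r_i+r_j)·cross = 8·141.0000 = 1128.0000
edge 4: (1,25.5)→(1,3)  cross = 1·3 − 1·25.5 = -22.5000; (r_i+r_j)·cross = 2·-22.5000 = -45.0000
Σcross = 903.0000 → A = |Σcross|/2 = 451.5000 mm²
Σ(r_i+r_j)·cross = 25941.0000 → first moment M = |Σ|/6 = 4323.5000
R_c = M/A = 4323.5000/451.5000 = 9.5759 mm
θ = 302° = 5.270894 rad
V = θ·R_c·A = 5.270894·9.5759·451.5000 = 22788.712 mm³

Volume = 22788.712 mm³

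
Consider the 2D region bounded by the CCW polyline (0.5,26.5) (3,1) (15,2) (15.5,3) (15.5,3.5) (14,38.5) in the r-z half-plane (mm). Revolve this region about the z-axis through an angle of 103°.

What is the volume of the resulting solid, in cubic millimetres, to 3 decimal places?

Profile (r,z), 6 vertices: (0.5,26.5) (3,1) (15,2) (15.5,3) (15.5,3.5) (14,38.5)
edge 0: (0.5,26.5)→(3,1)  cross = 0.5·1 − 3·26.5 = -79.0000; (r_i+r_j)·cross = 3.5·-79.0000 = -276.5000
edge 1: (3,1)→(15,2)  cross = 3·2 − 15·1 = -9.0000; (r_i+r_j)·cross = 18·-9.0000 = -162.0000
edge 2: (15,2)→(15.5,3)  cross = 15·3 − 15.5·2 = 14.0000; (r_i+r_j)·cross = 30.5·14.0000 = 427.0000
edge 3: (15.5,3)→(15.5,3.5)  cross = 15.5·3.5 − 15.5·3 = 7.7500; (r_i+r_j)·cross = 31·7.7500 = 240.2500
edge 4: (15.5,3.5)→(14,38.5)  cross = 15.5·38.5 − 14·3.5 = 547.7500; (r_i+r_j)·cross = 29.5·547.7500 = 16158.6250
edge 5: (14,38.5)→(0.5,26.5)  cross = 14·26.5 − 0.5·38.5 = 351.7500; (r_i+r_j)·cross = 14.5·351.7500 = 5100.3750
Σcross = 833.2500 → A = |Σcross|/2 = 416.6250 mm²
Σ(r_i+r_j)·cross = 21487.7500 → first moment M = |Σ|/6 = 3581.2917
R_c = M/A = 3581.2917/416.6250 = 8.5960 mm
θ = 103° = 1.797689 rad
V = θ·R_c·A = 1.797689·8.5960·416.6250 = 6438.049 mm³

Volume = 6438.049 mm³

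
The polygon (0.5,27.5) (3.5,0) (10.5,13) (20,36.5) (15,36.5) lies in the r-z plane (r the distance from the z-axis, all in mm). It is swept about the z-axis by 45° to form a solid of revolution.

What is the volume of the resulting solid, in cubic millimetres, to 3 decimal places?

Profile (r,z), 5 vertices: (0.5,27.5) (3.5,0) (10.5,13) (20,36.5) (15,36.5)
edge 0: (0.5,27.5)→(3.5,0)  cross = 0.5·0 − 3.5·27.5 = -96.2500; (r_i+r_j)·cross = 4·-96.2500 = -385.0000
edge 1: (3.5,0)→(10.5,13)  cross = 3.5·13 − 10.5·0 = 45.5000; (r_i+r_j)·cross = 14·45.5000 = 637.0000
edge 2: (10.5,13)→(20,36.5)  cross = 10.5·36.5 − 20·13 = 123.2500; (r_i+r_j)·cross = 30.5·123.2500 = 3759.1250
edge 3: (20,36.5)→(15,36.5)  cross = 20·36.5 − 15·36.5 = 182.5000; (r_i+r_j)·cross = 35·182.5000 = 6387.5000
edge 4: (15,36.5)→(0.5,27.5)  cross = 15·27.5 − 0.5·36.5 = 394.2500; (r_i+r_j)·cross = 15.5·394.2500 = 6110.8750
Σcross = 649.2500 → A = |Σcross|/2 = 324.6250 mm²
Σ(r_i+r_j)·cross = 16509.5000 → first moment M = |Σ|/6 = 2751.5833
R_c = M/A = 2751.5833/324.6250 = 8.4762 mm
θ = 45° = 0.785398 rad
V = θ·R_c·A = 0.785398·8.4762·324.6250 = 2161.088 mm³

Volume = 2161.088 mm³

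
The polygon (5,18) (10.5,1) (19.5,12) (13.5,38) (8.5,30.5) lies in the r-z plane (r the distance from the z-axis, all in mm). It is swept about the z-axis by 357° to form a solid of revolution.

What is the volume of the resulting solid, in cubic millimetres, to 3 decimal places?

Volume = 22232.883 mm³

Profile (r,z), 5 vertices: (5,18) (10.5,1) (19.5,12) (13.5,38) (8.5,30.5)
edge 0: (5,18)→(10.5,1)  cross = 5·1 − 10.5·18 = -184.0000; (r_i+r_j)·cross = 15.5·-184.0000 = -2852.0000
edge 1: (10.5,1)→(19.5,12)  cross = 10.5·12 − 19.5·1 = 106.5000; (r_i+r_j)·cross = 30·106.5000 = 3195.0000
edge 2: (19.5,12)→(13.5,38)  cross = 19.5·38 − 13.5·12 = 579.0000; (r_i+r_j)·cross = 33·579.0000 = 19107.0000
edge 3: (13.5,38)→(8.5,30.5)  cross = 13.5·30.5 − 8.5·38 = 88.7500; (r_i+r_j)·cross = 22·88.7500 = 1952.5000
edge 4: (8.5,30.5)→(5,18)  cross = 8.5·18 − 5·30.5 = 0.5000; (r_i+r_j)·cross = 13.5·0.5000 = 6.7500
Σcross = 590.7500 → A = |Σcross|/2 = 295.3750 mm²
Σ(r_i+r_j)·cross = 21409.2500 → first moment M = |Σ|/6 = 3568.2083
R_c = M/A = 3568.2083/295.3750 = 12.0803 mm
θ = 357° = 6.230825 rad
V = θ·R_c·A = 6.230825·12.0803·295.3750 = 22232.883 mm³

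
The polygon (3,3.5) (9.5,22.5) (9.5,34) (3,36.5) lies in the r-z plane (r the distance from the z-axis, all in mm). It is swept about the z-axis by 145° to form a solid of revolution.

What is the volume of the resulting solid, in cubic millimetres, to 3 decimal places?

Volume = 2095.970 mm³

Profile (r,z), 4 vertices: (3,3.5) (9.5,22.5) (9.5,34) (3,36.5)
edge 0: (3,3.5)→(9.5,22.5)  cross = 3·22.5 − 9.5·3.5 = 34.2500; (r_i+r_j)·cross = 12.5·34.2500 = 428.1250
edge 1: (9.5,22.5)→(9.5,34)  cross = 9.5·34 − 9.5·22.5 = 109.2500; (r_i+r_j)·cross = 19·109.2500 = 2075.7500
edge 2: (9.5,34)→(3,36.5)  cross = 9.5·36.5 − 3·34 = 244.7500; (r_i+r_j)·cross = 12.5·244.7500 = 3059.3750
edge 3: (3,36.5)→(3,3.5)  cross = 3·3.5 − 3·36.5 = -99.0000; (r_i+r_j)·cross = 6·-99.0000 = -594.0000
Σcross = 289.2500 → A = |Σcross|/2 = 144.6250 mm²
Σ(r_i+r_j)·cross = 4969.2500 → first moment M = |Σ|/6 = 828.2083
R_c = M/A = 828.2083/144.6250 = 5.7266 mm
θ = 145° = 2.530727 rad
V = θ·R_c·A = 2.530727·5.7266·144.6250 = 2095.970 mm³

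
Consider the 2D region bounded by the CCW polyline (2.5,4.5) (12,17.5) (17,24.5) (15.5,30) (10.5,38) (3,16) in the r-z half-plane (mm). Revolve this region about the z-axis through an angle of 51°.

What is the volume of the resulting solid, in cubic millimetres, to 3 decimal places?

Profile (r,z), 6 vertices: (2.5,4.5) (12,17.5) (17,24.5) (15.5,30) (10.5,38) (3,16)
edge 0: (2.5,4.5)→(12,17.5)  cross = 2.5·17.5 − 12·4.5 = -10.2500; (r_i+r_j)·cross = 14.5·-10.2500 = -148.6250
edge 1: (12,17.5)→(17,24.5)  cross = 12·24.5 − 17·17.5 = -3.5000; (r_i+r_j)·cross = 29·-3.5000 = -101.5000
edge 2: (17,24.5)→(15.5,30)  cross = 17·30 − 15.5·24.5 = 130.2500; (r_i+r_j)·cross = 32.5·130.2500 = 4233.1250
edge 3: (15.5,30)→(10.5,38)  cross = 15.5·38 − 10.5·30 = 274.0000; (r_i+r_j)·cross = 26·274.0000 = 7124.0000
edge 4: (10.5,38)→(3,16)  cross = 10.5·16 − 3·38 = 54.0000; (r_i+r_j)·cross = 13.5·54.0000 = 729.0000
edge 5: (3,16)→(2.5,4.5)  cross = 3·4.5 − 2.5·16 = -26.5000; (r_i+r_j)·cross = 5.5·-26.5000 = -145.7500
Σcross = 418.0000 → A = |Σcross|/2 = 209.0000 mm²
Σ(r_i+r_j)·cross = 11690.2500 → first moment M = |Σ|/6 = 1948.3750
R_c = M/A = 1948.3750/209.0000 = 9.3224 mm
θ = 51° = 0.890118 rad
V = θ·R_c·A = 0.890118·9.3224·209.0000 = 1734.283 mm³

Volume = 1734.283 mm³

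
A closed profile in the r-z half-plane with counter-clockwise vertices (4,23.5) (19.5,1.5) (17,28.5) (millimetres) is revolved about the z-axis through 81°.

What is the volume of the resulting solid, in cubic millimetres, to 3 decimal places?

Volume = 3468.731 mm³

Profile (r,z), 3 vertices: (4,23.5) (19.5,1.5) (17,28.5)
edge 0: (4,23.5)→(19.5,1.5)  cross = 4·1.5 − 19.5·23.5 = -452.2500; (r_i+r_j)·cross = 23.5·-452.2500 = -10627.8750
edge 1: (19.5,1.5)→(17,28.5)  cross = 19.5·28.5 − 17·1.5 = 530.2500; (r_i+r_j)·cross = 36.5·530.2500 = 19354.1250
edge 2: (17,28.5)→(4,23.5)  cross = 17·23.5 − 4·28.5 = 285.5000; (r_i+r_j)·cross = 21·285.5000 = 5995.5000
Σcross = 363.5000 → A = |Σcross|/2 = 181.7500 mm²
Σ(r_i+r_j)·cross = 14721.7500 → first moment M = |Σ|/6 = 2453.6250
R_c = M/A = 2453.6250/181.7500 = 13.5000 mm
θ = 81° = 1.413717 rad
V = θ·R_c·A = 1.413717·13.5000·181.7500 = 3468.731 mm³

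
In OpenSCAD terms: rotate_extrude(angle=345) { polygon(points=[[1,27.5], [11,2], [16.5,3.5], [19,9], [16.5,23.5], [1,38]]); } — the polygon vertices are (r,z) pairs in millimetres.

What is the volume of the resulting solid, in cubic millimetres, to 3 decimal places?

Volume = 20648.838 mm³

Profile (r,z), 6 vertices: (1,27.5) (11,2) (16.5,3.5) (19,9) (16.5,23.5) (1,38)
edge 0: (1,27.5)→(11,2)  cross = 1·2 − 11·27.5 = -300.5000; (r_i+r_j)·cross = 12·-300.5000 = -3606.0000
edge 1: (11,2)→(16.5,3.5)  cross = 11·3.5 − 16.5·2 = 5.5000; (r_i+r_j)·cross = 27.5·5.5000 = 151.2500
edge 2: (16.5,3.5)→(19,9)  cross = 16.5·9 − 19·3.5 = 82.0000; (r_i+r_j)·cross = 35.5·82.0000 = 2911.0000
edge 3: (19,9)→(16.5,23.5)  cross = 19·23.5 − 16.5·9 = 298.0000; (r_i+r_j)·cross = 35.5·298.0000 = 10579.0000
edge 4: (16.5,23.5)→(1,38)  cross = 16.5·38 − 1·23.5 = 603.5000; (r_i+r_j)·cross = 17.5·603.5000 = 10561.2500
edge 5: (1,38)→(1,27.5)  cross = 1·27.5 − 1·38 = -10.5000; (r_i+r_j)·cross = 2·-10.5000 = -21.0000
Σcross = 678.0000 → A = |Σcross|/2 = 339.0000 mm²
Σ(r_i+r_j)·cross = 20575.5000 → first moment M = |Σ|/6 = 3429.2500
R_c = M/A = 3429.2500/339.0000 = 10.1158 mm
θ = 345° = 6.021386 rad
V = θ·R_c·A = 6.021386·10.1158·339.0000 = 20648.838 mm³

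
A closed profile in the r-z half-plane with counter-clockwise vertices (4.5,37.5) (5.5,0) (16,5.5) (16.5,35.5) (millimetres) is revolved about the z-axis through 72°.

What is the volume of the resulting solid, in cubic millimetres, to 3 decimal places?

Profile (r,z), 4 vertices: (4.5,37.5) (5.5,0) (16,5.5) (16.5,35.5)
edge 0: (4.5,37.5)→(5.5,0)  cross = 4.5·0 − 5.5·37.5 = -206.2500; (r_i+r_j)·cross = 10·-206.2500 = -2062.5000
edge 1: (5.5,0)→(16,5.5)  cross = 5.5·5.5 − 16·0 = 30.2500; (r_i+r_j)·cross = 21.5·30.2500 = 650.3750
edge 2: (16,5.5)→(16.5,35.5)  cross = 16·35.5 − 16.5·5.5 = 477.2500; (r_i+r_j)·cross = 32.5·477.2500 = 15510.6250
edge 3: (16.5,35.5)→(4.5,37.5)  cross = 16.5·37.5 − 4.5·35.5 = 459.0000; (r_i+r_j)·cross = 21·459.0000 = 9639.0000
Σcross = 760.2500 → A = |Σcross|/2 = 380.1250 mm²
Σ(r_i+r_j)·cross = 23737.5000 → first moment M = |Σ|/6 = 3956.2500
R_c = M/A = 3956.2500/380.1250 = 10.4078 mm
θ = 72° = 1.256637 rad
V = θ·R_c·A = 1.256637·10.4078·380.1250 = 4971.570 mm³

Volume = 4971.570 mm³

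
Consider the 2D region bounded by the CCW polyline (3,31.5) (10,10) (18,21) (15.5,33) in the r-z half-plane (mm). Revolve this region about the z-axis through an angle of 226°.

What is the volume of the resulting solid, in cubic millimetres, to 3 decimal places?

Volume = 8763.815 mm³

Profile (r,z), 4 vertices: (3,31.5) (10,10) (18,21) (15.5,33)
edge 0: (3,31.5)→(10,10)  cross = 3·10 − 10·31.5 = -285.0000; (r_i+r_j)·cross = 13·-285.0000 = -3705.0000
edge 1: (10,10)→(18,21)  cross = 10·21 − 18·10 = 30.0000; (r_i+r_j)·cross = 28·30.0000 = 840.0000
edge 2: (18,21)→(15.5,33)  cross = 18·33 − 15.5·21 = 268.5000; (r_i+r_j)·cross = 33.5·268.5000 = 8994.7500
edge 3: (15.5,33)→(3,31.5)  cross = 15.5·31.5 − 3·33 = 389.2500; (r_i+r_j)·cross = 18.5·389.2500 = 7201.1250
Σcross = 402.7500 → A = |Σcross|/2 = 201.3750 mm²
Σ(r_i+r_j)·cross = 13330.8750 → first moment M = |Σ|/6 = 2221.8125
R_c = M/A = 2221.8125/201.3750 = 11.0332 mm
θ = 226° = 3.944444 rad
V = θ·R_c·A = 3.944444·11.0332·201.3750 = 8763.815 mm³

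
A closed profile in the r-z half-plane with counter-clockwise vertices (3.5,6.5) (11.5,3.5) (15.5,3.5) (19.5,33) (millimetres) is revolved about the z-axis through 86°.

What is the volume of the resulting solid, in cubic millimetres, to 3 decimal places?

Volume = 3616.619 mm³

Profile (r,z), 4 vertices: (3.5,6.5) (11.5,3.5) (15.5,3.5) (19.5,33)
edge 0: (3.5,6.5)→(11.5,3.5)  cross = 3.5·3.5 − 11.5·6.5 = -62.5000; (r_i+r_j)·cross = 15·-62.5000 = -937.5000
edge 1: (11.5,3.5)→(15.5,3.5)  cross = 11.5·3.5 − 15.5·3.5 = -14.0000; (r_i+r_j)·cross = 27·-14.0000 = -378.0000
edge 2: (15.5,3.5)→(19.5,33)  cross = 15.5·33 − 19.5·3.5 = 443.2500; (r_i+r_j)·cross = 35·443.2500 = 15513.7500
edge 3: (19.5,33)→(3.5,6.5)  cross = 19.5·6.5 − 3.5·33 = 11.2500; (r_i+r_j)·cross = 23·11.2500 = 258.7500
Σcross = 378.0000 → A = |Σcross|/2 = 189.0000 mm²
Σ(r_i+r_j)·cross = 14457.0000 → first moment M = |Σ|/6 = 2409.5000
R_c = M/A = 2409.5000/189.0000 = 12.7487 mm
θ = 86° = 1.500983 rad
V = θ·R_c·A = 1.500983·12.7487·189.0000 = 3616.619 mm³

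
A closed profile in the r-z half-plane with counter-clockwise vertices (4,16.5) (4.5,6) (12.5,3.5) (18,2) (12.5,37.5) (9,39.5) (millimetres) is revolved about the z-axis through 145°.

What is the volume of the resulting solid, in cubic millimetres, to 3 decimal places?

Volume = 8632.944 mm³

Profile (r,z), 6 vertices: (4,16.5) (4.5,6) (12.5,3.5) (18,2) (12.5,37.5) (9,39.5)
edge 0: (4,16.5)→(4.5,6)  cross = 4·6 − 4.5·16.5 = -50.2500; (r_i+r_j)·cross = 8.5·-50.2500 = -427.1250
edge 1: (4.5,6)→(12.5,3.5)  cross = 4.5·3.5 − 12.5·6 = -59.2500; (r_i+r_j)·cross = 17·-59.2500 = -1007.2500
edge 2: (12.5,3.5)→(18,2)  cross = 12.5·2 − 18·3.5 = -38.0000; (r_i+r_j)·cross = 30.5·-38.0000 = -1159.0000
edge 3: (18,2)→(12.5,37.5)  cross = 18·37.5 − 12.5·2 = 650.0000; (r_i+r_j)·cross = 30.5·650.0000 = 19825.0000
edge 4: (12.5,37.5)→(9,39.5)  cross = 12.5·39.5 − 9·37.5 = 156.2500; (r_i+r_j)·cross = 21.5·156.2500 = 3359.3750
edge 5: (9,39.5)→(4,16.5)  cross = 9·16.5 − 4·39.5 = -9.5000; (r_i+r_j)·cross = 13·-9.5000 = -123.5000
Σcross = 649.2500 → A = |Σcross|/2 = 324.6250 mm²
Σ(r_i+r_j)·cross = 20467.5000 → first moment M = |Σ|/6 = 3411.2500
R_c = M/A = 3411.2500/324.6250 = 10.5083 mm
θ = 145° = 2.530727 rad
V = θ·R_c·A = 2.530727·10.5083·324.6250 = 8632.944 mm³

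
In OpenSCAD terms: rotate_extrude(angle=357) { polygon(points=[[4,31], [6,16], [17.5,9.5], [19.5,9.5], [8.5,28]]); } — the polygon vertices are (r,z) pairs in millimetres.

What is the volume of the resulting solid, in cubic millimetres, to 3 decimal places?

Volume = 8055.678 mm³

Profile (r,z), 5 vertices: (4,31) (6,16) (17.5,9.5) (19.5,9.5) (8.5,28)
edge 0: (4,31)→(6,16)  cross = 4·16 − 6·31 = -122.0000; (r_i+r_j)·cross = 10·-122.0000 = -1220.0000
edge 1: (6,16)→(17.5,9.5)  cross = 6·9.5 − 17.5·16 = -223.0000; (r_i+r_j)·cross = 23.5·-223.0000 = -5240.5000
edge 2: (17.5,9.5)→(19.5,9.5)  cross = 17.5·9.5 − 19.5·9.5 = -19.0000; (r_i+r_j)·cross = 37·-19.0000 = -703.0000
edge 3: (19.5,9.5)→(8.5,28)  cross = 19.5·28 − 8.5·9.5 = 465.2500; (r_i+r_j)·cross = 28·465.2500 = 13027.0000
edge 4: (8.5,28)→(4,31)  cross = 8.5·31 − 4·28 = 151.5000; (r_i+r_j)·cross = 12.5·151.5000 = 1893.7500
Σcross = 252.7500 → A = |Σcross|/2 = 126.3750 mm²
Σ(r_i+r_j)·cross = 7757.2500 → first moment M = |Σ|/6 = 1292.8750
R_c = M/A = 1292.8750/126.3750 = 10.2305 mm
θ = 357° = 6.230825 rad
V = θ·R_c·A = 6.230825·10.2305·126.3750 = 8055.678 mm³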